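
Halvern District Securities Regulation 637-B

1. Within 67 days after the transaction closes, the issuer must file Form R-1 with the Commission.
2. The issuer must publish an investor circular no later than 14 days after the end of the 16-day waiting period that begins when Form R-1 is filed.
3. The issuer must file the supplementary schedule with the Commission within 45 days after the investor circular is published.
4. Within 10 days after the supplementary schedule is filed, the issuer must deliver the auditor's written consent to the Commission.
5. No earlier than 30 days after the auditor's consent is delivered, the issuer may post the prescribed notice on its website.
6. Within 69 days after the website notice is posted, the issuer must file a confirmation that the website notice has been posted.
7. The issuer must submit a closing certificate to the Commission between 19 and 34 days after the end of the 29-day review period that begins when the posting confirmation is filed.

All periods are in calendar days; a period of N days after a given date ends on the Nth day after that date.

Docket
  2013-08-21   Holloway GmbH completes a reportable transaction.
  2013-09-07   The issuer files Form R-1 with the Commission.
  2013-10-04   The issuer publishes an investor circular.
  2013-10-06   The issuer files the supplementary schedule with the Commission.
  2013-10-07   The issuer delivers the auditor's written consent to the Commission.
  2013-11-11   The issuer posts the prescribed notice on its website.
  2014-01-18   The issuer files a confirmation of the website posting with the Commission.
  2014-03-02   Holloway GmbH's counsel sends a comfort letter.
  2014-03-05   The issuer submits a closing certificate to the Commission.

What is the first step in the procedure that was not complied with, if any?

Step 7

(1) due by 2013-08-21 + 67 days = 2013-10-27; 2013-09-07 is within that limit.
(2) due by 2013-09-23 + 14 days = 2013-10-07; done 2013-10-04 — timely.
(3) due by 2013-10-04 + 45 days = 2013-11-18; 2013-10-06 is within that limit.
(4) due by 2013-10-06 + 10 days = 2013-10-16; 2013-10-07 is within that limit.
(5) permitted from 2013-10-07 + 30 days = 2013-11-06 onward; done 2013-11-11 — permitted.
(6) due by 2013-11-11 + 69 days = 2014-01-19; done 2014-01-18 — timely.
(7) the permitted window runs from 2014-02-16 + 19 = 2014-03-07 to 2014-02-16 + 34 = 2014-03-22; 2014-03-05 is 2 days too early.
The analysis stops there.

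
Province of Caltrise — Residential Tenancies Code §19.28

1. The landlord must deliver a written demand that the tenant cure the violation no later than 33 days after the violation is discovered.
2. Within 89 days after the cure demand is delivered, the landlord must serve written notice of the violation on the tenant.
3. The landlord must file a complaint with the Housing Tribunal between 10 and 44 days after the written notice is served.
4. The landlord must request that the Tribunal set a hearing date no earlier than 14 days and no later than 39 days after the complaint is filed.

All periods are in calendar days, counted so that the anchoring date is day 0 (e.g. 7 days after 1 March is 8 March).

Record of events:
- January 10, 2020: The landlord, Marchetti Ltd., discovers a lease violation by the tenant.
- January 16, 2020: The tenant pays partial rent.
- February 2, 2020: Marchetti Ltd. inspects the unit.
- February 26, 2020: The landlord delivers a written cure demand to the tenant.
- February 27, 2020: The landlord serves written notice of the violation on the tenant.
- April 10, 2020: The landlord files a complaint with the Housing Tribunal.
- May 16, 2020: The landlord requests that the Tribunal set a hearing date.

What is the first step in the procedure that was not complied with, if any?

Step 1

(1) due by January 10, 2020 + 33 days = February 12, 2020; not done until February 26, 2020, 14 days after the deadline.
Later steps need not be reached.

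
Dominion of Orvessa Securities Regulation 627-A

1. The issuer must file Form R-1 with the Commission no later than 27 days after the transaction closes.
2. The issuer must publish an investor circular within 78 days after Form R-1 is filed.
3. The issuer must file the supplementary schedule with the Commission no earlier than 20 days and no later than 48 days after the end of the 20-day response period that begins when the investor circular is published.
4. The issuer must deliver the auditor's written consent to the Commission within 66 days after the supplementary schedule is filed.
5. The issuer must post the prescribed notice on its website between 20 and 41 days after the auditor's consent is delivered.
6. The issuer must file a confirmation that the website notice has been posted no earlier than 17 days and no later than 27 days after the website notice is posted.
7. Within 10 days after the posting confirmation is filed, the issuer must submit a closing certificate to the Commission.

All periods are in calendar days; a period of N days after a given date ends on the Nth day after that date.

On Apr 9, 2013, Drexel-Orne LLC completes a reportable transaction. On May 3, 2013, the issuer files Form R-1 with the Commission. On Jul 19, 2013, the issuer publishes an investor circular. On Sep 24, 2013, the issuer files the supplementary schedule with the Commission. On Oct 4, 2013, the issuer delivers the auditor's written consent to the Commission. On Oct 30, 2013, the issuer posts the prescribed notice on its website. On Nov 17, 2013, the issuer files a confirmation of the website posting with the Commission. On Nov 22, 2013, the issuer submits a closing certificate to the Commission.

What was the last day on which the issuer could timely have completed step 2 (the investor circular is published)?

Jul 20, 2013

Step 2 runs from May 3, 2013, when Form R-1 is filed. 78 days after May 3, 2013 is Jul 20, 2013.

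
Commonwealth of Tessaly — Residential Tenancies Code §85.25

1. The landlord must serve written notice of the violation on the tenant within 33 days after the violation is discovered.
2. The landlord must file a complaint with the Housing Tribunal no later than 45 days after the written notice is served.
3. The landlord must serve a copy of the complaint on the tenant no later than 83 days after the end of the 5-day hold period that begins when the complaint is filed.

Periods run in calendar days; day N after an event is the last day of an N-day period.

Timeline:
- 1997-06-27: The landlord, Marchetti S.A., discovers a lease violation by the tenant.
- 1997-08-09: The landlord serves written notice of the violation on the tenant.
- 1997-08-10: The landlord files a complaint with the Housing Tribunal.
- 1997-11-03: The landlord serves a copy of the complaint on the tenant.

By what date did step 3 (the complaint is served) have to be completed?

1997-11-06

The complaint is filed on 1997-08-10; the 5-day hold period therefore ends 1997-08-15, and step 3 runs from that date. 83 days after 1997-08-15 is 1997-11-06.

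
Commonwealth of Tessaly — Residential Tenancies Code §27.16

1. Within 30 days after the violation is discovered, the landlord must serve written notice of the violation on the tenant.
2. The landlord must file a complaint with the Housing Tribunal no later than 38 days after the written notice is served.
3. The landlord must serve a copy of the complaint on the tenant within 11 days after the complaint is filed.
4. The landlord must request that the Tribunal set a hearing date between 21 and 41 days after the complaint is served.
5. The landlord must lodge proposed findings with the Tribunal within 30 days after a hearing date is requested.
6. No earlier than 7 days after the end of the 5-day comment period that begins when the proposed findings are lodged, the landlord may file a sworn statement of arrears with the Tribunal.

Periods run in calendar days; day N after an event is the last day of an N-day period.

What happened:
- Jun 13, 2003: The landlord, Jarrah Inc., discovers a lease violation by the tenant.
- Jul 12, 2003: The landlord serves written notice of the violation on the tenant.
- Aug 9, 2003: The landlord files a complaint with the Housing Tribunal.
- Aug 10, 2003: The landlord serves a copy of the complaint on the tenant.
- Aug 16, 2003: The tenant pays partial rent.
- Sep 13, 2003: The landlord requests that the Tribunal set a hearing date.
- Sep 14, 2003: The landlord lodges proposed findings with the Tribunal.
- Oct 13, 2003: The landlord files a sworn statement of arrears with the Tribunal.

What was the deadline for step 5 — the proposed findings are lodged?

Step 5 runs from Sep 13, 2003, when a hearing date is requested. 30 days after Sep 13, 2003 is Oct 13, 2003.

Oct 13, 2003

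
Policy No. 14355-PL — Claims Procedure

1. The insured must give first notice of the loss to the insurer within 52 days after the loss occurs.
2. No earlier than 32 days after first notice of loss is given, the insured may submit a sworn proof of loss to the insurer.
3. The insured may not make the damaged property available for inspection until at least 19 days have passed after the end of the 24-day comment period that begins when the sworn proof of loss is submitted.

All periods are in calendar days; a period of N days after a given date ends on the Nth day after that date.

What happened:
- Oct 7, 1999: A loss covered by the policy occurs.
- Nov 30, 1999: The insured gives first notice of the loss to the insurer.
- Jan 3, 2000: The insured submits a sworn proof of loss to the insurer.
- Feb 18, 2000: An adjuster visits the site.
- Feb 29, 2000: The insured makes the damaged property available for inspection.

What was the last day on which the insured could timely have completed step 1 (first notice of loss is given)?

Nov 28, 1999

Step 1 runs from Oct 7, 1999, when the loss occurs. 52 days after Oct 7, 1999 is Nov 28, 1999.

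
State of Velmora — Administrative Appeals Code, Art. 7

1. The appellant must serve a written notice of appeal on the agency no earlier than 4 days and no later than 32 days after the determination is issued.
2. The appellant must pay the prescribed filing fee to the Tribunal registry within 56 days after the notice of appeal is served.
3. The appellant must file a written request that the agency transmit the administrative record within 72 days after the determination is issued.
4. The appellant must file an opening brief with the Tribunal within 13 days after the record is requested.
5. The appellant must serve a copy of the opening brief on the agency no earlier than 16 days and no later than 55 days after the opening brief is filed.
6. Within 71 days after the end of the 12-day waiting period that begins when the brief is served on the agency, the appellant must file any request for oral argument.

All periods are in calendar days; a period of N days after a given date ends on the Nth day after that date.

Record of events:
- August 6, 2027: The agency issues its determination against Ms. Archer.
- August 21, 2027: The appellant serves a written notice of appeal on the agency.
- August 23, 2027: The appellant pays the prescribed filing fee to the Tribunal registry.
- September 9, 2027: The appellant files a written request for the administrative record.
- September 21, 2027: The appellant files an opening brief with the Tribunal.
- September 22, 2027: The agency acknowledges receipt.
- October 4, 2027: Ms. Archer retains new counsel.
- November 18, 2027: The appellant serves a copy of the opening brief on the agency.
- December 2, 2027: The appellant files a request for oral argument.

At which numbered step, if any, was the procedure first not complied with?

(1) the permitted window runs from August 6, 2027 + 4 = August 10, 2027 to August 6, 2027 + 32 = September 7, 2027; August 21, 2027 falls inside that range.
(2) due by August 21, 2027 + 56 days = October 16, 2027; done August 23, 2027 — timely.
(3) due by August 6, 2027 + 72 days = October 17, 2027; done September 9, 2027 — timely.
(4) due by September 9, 2027 + 13 days = September 22, 2027; September 21, 2027 is within that limit.
(5) the permitted window runs from September 21, 2027 + 16 = October 7, 2027 to September 21, 2027 + 55 = November 15, 2027; done November 18, 2027 — 3 days after the window closed.

Step 5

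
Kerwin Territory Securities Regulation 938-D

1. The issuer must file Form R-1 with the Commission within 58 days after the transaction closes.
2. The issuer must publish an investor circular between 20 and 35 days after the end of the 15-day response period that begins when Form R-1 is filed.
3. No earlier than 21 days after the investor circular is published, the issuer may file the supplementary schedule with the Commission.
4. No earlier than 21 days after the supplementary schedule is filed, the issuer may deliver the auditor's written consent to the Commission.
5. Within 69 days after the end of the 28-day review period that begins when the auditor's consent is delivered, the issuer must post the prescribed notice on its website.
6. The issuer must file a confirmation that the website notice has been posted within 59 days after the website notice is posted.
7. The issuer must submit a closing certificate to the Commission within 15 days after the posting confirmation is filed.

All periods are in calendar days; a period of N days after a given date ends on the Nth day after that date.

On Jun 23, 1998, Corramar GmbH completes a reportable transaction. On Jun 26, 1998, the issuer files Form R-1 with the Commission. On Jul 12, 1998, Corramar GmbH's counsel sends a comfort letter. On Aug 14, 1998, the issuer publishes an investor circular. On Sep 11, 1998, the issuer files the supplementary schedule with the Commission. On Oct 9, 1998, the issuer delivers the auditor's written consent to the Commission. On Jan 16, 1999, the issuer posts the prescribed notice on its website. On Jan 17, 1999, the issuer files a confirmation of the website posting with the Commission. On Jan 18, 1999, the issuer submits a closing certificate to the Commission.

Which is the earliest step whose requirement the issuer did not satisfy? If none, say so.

Step 5

(1) due by Jun 23, 1998 + 58 days = Aug 20, 1998; Jun 26, 1998 is within that limit.
(2) the permitted window runs from Jul 11, 1998 + 20 = Jul 31, 1998 to Jul 11, 1998 + 35 = Aug 15, 1998; done Aug 14, 1998 — within the window.
(3) permitted from Aug 14, 1998 + 21 days = Sep 4, 1998 onward; Sep 11, 1998 is on or after that date.
(4) permitted from Sep 11, 1998 + 21 days = Oct 2, 1998 onward; Oct 9, 1998 is on or after that date.
(5) due by Nov 6, 1998 + 69 days = Jan 14, 1999; Jan 16, 1999 misses that deadline by 2 days.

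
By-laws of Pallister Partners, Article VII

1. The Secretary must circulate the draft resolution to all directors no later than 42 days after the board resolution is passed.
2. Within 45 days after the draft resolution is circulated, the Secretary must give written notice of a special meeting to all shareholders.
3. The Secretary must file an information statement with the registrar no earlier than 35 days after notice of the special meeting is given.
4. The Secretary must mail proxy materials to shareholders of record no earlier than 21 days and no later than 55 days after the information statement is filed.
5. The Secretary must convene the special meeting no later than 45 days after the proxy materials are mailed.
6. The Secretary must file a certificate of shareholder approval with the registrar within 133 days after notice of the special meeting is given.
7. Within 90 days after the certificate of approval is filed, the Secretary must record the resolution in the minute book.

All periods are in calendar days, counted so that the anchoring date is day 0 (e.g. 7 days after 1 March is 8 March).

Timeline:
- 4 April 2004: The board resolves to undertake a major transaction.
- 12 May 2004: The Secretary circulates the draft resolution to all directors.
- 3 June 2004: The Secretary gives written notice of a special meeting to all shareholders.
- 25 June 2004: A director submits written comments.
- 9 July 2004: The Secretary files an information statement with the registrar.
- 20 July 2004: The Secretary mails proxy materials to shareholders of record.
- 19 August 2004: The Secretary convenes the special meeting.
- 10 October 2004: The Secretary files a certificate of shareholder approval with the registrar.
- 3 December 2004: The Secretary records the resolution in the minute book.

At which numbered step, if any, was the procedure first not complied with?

Step 1: 42 days after 4 April 2004 (when the board resolution is passed) is 16 May 2004; done 12 May 2004 — timely.
Step 2: 45 days after 12 May 2004 (when the draft resolution is circulated) is 26 June 2004; 3 June 2004 is within that limit.
Step 3: the earliest permitted date is 35 days after 3 June 2004 (when notice of the special meeting is given), i.e. 8 July 2004; done 9 July 2004 — permitted.
Step 4: the window is 21–55 days after 9 July 2004 (when the information statement is filed), so 30 July 2004 through 2 September 2004; 20 July 2004 is 10 days too early.

Step 4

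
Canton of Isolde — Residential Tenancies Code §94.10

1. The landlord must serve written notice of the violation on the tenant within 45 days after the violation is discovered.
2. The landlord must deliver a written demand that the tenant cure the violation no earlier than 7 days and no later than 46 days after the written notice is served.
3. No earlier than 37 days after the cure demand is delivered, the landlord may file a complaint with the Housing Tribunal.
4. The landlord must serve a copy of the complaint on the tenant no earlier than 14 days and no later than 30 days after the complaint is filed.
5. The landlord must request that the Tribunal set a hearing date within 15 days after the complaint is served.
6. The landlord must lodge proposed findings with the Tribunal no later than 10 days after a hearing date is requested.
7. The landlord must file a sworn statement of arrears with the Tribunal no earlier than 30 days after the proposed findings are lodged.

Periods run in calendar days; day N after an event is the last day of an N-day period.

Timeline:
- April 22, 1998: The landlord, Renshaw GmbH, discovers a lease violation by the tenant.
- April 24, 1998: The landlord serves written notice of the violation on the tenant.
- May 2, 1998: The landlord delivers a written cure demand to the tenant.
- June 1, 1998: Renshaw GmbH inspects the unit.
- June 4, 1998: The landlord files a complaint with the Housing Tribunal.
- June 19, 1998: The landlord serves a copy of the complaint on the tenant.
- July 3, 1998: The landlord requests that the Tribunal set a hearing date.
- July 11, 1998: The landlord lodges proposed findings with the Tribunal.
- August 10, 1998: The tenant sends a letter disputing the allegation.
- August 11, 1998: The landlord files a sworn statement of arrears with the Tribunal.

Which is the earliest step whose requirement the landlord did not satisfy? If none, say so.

Step 1: 45 days after April 22, 1998 (when the violation is discovered) is June 6, 1998; completed April 24, 1998, before the deadline.
Step 2: the window is 7–46 days after April 24, 1998 (when the written notice is served), so May 1, 1998 through June 9, 1998; done May 2, 1998, which is between those dates.
Step 3: the earliest permitted date is 37 days after May 2, 1998 (when the cure demand is delivered), i.e. June 8, 1998; done June 4, 1998 — 4 days too early.
Later steps need not be reached.

Step 3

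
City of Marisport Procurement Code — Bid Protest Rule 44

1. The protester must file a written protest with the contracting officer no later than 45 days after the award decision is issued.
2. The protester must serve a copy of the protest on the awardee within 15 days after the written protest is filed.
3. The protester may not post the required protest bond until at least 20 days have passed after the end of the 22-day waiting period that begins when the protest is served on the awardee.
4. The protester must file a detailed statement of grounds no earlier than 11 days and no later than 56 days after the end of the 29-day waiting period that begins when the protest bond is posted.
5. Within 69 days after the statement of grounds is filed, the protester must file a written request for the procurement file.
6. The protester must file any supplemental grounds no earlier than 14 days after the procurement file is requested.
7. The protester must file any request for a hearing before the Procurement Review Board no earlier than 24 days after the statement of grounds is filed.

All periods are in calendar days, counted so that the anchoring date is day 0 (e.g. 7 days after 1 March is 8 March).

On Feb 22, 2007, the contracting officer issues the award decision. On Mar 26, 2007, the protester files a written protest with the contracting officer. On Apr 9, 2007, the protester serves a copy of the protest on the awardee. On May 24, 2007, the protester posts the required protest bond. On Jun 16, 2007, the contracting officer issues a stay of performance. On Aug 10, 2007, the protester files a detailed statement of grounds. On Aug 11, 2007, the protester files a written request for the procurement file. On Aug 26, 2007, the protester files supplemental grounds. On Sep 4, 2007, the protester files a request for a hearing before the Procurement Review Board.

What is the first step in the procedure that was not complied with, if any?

(1) due by Feb 22, 2007 + 45 days = Apr 8, 2007; completed Mar 26, 2007, before the deadline.
(2) due by Mar 26, 2007 + 15 days = Apr 10, 2007; completed Apr 9, 2007, before the deadline.
(3) permitted from May 1, 2007 + 20 days = May 21, 2007 onward; May 24, 2007 is on or after that date.
(4) the permitted window runs from Jun 22, 2007 + 11 = Jul 3, 2007 to Jun 22, 2007 + 56 = Aug 17, 2007; done Aug 10, 2007 — within the window.
(5) due by Aug 10, 2007 + 69 days = Oct 18, 2007; completed Aug 11, 2007, before the deadline.
(6) permitted from Aug 11, 2007 + 14 days = Aug 25, 2007 onward; Aug 26, 2007 is on or after that date.
(7) permitted from Aug 10, 2007 + 24 days = Sep 3, 2007 onward; Sep 4, 2007 is on or after that date.

None — every step was satisfied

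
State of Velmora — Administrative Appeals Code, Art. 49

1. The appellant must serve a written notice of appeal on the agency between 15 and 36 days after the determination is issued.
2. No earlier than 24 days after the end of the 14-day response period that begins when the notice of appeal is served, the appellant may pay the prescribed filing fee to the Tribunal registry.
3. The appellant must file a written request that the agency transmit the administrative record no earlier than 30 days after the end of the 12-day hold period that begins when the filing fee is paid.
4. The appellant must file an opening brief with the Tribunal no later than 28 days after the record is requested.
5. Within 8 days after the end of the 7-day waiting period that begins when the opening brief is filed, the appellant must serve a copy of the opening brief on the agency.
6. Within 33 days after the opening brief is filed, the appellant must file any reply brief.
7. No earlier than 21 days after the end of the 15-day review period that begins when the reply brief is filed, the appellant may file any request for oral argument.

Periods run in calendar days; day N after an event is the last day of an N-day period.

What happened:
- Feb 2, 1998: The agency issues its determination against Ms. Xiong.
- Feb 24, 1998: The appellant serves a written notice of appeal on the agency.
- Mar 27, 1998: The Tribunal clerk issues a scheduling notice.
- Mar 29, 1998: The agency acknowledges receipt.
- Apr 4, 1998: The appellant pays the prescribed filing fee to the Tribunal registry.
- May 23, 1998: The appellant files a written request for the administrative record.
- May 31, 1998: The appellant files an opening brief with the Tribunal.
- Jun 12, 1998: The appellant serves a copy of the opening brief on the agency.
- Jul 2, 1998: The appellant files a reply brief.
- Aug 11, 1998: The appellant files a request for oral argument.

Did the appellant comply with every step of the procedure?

(1) the permitted window runs from Feb 2, 1998 + 15 = Feb 17, 1998 to Feb 2, 1998 + 36 = Mar 10, 1998; done Feb 24, 1998 — within the window.
(2) permitted from Mar 10, 1998 + 24 days = Apr 3, 1998 onward; Apr 4, 1998 is on or after that date.
(3) permitted from Apr 16, 1998 + 30 days = May 16, 1998 onward; May 23, 1998 is on or after that date.
(4) due by May 23, 1998 + 28 days = Jun 20, 1998; May 31, 1998 is within that limit.
(5) due by Jun 7, 1998 + 8 days = Jun 15, 1998; completed Jun 12, 1998, before the deadline.
(6) due by May 31, 1998 + 33 days = Jul 3, 1998; Jul 2, 1998 is within that limit.
(7) permitted from Jul 17, 1998 + 21 days = Aug 7, 1998 onward; Aug 11, 1998 is on or after that date.

Yes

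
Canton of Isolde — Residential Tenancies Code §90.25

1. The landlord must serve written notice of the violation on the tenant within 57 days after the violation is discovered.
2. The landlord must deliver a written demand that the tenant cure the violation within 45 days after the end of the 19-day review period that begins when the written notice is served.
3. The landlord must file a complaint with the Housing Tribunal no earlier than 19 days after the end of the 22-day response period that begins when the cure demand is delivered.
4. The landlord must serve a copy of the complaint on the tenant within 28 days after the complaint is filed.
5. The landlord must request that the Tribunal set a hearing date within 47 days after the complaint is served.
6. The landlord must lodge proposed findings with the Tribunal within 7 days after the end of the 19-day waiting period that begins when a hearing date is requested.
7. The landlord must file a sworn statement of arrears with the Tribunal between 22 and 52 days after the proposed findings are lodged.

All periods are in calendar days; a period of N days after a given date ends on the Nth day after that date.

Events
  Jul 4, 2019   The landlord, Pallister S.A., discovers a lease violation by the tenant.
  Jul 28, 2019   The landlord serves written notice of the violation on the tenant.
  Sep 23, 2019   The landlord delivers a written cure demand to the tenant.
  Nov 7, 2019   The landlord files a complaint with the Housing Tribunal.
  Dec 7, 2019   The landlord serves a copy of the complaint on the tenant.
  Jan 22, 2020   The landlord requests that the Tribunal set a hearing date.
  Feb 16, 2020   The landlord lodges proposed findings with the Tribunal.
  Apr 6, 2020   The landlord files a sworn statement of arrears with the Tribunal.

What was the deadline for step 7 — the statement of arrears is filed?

Step 7 runs from Feb 16, 2020, when the proposed findings are lodged. The window is 22–52 days after Feb 16, 2020; it closes on Apr 8, 2020.

Apr 8, 2020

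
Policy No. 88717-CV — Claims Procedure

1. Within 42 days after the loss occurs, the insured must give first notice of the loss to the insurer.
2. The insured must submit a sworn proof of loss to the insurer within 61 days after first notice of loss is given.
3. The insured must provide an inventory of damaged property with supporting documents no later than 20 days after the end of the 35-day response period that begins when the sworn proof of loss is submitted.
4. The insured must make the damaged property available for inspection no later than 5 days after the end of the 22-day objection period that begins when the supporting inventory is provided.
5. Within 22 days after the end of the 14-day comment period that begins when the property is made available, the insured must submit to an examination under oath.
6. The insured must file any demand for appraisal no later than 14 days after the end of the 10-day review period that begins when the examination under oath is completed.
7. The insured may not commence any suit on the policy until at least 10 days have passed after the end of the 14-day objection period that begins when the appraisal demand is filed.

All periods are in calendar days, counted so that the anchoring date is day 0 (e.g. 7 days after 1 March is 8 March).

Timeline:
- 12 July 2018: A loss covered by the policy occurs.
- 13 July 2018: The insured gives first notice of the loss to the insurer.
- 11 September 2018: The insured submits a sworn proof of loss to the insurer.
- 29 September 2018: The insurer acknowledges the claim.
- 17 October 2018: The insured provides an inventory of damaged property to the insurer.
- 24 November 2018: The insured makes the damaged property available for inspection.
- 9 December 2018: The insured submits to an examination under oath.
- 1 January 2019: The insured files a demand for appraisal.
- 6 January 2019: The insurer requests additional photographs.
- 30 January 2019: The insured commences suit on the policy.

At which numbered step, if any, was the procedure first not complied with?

Step 1 — counting 42 days from 12 July 2018 (when the loss occurs) gives a deadline of 23 August 2018; 13 July 2018 is within that limit.
Step 2 — counting 61 days from 13 July 2018 (when first notice of loss is given) gives a deadline of 12 September 2018; done 11 September 2018 — timely.
Step 3 — counting 20 days from 16 October 2018 (end of the 35-day response period, which began when the sworn proof of loss is submitted on 11 September 2018) gives a deadline of 5 November 2018; completed 17 October 2018, before the deadline.
Step 4 — counting 5 days from 8 November 2018 (end of the 22-day objection period, which began when the supporting inventory is provided on 17 October 2018) gives a deadline of 13 November 2018; done 24 November 2018 — 11 days late.

Step 4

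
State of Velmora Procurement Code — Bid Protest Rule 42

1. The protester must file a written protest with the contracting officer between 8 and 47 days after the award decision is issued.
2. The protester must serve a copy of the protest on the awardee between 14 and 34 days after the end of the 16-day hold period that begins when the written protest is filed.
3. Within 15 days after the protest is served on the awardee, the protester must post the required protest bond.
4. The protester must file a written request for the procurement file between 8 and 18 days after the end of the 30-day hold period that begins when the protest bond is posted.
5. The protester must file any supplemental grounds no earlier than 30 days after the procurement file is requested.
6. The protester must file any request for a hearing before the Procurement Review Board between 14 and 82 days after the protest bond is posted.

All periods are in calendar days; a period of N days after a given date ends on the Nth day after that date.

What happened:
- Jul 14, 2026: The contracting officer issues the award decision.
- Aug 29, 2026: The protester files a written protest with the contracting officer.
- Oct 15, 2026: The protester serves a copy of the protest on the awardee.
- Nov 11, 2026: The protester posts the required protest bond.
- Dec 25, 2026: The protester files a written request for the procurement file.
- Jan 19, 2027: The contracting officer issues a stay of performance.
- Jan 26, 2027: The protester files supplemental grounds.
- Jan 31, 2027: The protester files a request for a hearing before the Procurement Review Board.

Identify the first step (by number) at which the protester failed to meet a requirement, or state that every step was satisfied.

Step 1 — 8 and 47 days from Jul 14, 2026 (when the award decision is issued) are Jul 22, 2026 and Aug 30, 2026 respectively; done Aug 29, 2026 — within the window.
Step 2 — 14 and 34 days from Sep 14, 2026 (end of the 16-day hold period, which began when the written protest is filed on Aug 29, 2026) are Sep 28, 2026 and Oct 18, 2026 respectively; done Oct 15, 2026 — within the window.
Step 3 — counting 15 days from Oct 15, 2026 (when the protest is served on the awardee) gives a deadline of Oct 30, 2026; Nov 11, 2026 misses that deadline by 12 days.
No need to go further; step 3 was not satisfied.

Step 3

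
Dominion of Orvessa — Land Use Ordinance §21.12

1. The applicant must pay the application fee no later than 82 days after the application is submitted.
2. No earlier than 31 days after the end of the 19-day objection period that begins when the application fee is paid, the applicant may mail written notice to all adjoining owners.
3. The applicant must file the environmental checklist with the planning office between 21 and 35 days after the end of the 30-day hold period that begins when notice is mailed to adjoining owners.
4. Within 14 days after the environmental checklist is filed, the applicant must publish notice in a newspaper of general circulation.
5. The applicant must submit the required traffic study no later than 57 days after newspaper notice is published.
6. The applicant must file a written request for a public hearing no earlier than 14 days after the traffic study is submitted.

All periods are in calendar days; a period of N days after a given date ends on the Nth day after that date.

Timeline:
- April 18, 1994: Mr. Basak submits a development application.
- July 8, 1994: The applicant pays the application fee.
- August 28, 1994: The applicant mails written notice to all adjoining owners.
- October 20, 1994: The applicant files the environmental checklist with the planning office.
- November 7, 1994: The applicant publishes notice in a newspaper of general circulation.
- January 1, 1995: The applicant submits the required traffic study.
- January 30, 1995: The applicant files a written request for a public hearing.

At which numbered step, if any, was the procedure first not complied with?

Step 4

Step 1 — counting 82 days from April 18, 1994 (when the application is submitted) gives a deadline of July 9, 1994; done July 8, 1994 — timely.
Step 2 — must wait 31 days from July 27, 1994 (end of the 19-day objection period, which began when the application fee is paid on July 8, 1994), so not before August 27, 1994; August 28, 1994 is on or after that date.
Step 3 — 21 and 35 days from September 27, 1994 (end of the 30-day hold period, which began when notice is mailed to adjoining owners on August 28, 1994) are October 18, 1994 and November 1, 1994 respectively; October 20, 1994 falls inside that range.
Step 4 — counting 14 days from October 20, 1994 (when the environmental checklist is filed) gives a deadline of November 3, 1994; November 7, 1994 misses that deadline by 4 days.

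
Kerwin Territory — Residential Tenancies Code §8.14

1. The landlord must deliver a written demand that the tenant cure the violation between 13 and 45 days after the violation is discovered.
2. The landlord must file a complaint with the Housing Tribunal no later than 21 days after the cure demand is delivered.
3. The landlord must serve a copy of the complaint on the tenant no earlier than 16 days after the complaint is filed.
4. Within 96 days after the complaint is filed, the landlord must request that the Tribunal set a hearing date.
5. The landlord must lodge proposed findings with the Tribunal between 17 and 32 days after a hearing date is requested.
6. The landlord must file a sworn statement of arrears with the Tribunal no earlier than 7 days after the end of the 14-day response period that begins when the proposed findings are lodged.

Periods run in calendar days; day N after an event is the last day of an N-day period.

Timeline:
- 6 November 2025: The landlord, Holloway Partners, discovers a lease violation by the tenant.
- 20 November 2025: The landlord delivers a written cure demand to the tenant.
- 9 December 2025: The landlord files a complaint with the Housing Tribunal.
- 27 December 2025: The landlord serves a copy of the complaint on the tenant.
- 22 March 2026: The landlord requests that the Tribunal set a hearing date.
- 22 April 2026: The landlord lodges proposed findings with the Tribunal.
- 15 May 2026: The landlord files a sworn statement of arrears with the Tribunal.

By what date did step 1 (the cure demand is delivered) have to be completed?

Step 1 runs from 6 November 2025, when the violation is discovered. The window is 13–45 days after 6 November 2025; it closes on 21 December 2025.

21 December 2025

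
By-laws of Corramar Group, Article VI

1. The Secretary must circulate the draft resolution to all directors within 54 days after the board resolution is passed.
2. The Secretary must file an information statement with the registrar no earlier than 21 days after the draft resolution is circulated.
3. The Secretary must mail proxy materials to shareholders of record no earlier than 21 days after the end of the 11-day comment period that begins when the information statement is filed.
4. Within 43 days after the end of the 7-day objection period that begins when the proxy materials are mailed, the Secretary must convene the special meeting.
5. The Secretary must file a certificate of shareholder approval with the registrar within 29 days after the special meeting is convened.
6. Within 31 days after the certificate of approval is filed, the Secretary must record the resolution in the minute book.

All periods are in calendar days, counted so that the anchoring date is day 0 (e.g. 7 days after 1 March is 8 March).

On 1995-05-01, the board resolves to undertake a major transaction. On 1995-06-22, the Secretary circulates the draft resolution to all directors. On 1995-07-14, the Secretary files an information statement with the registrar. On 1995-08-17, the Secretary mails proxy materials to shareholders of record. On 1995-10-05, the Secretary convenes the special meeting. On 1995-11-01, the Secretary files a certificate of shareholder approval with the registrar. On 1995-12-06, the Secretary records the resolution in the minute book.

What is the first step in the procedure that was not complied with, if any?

Step 1 — counting 54 days from 1995-05-01 (when the board resolution is passed) gives a deadline of 1995-06-24; completed 1995-06-22, before the deadline.
Step 2 — must wait 21 days from 1995-06-22 (when the draft resolution is circulated), so not before 1995-07-13; 1995-07-14 is on or after that date.
Step 3 — must wait 21 days from 1995-07-25 (end of the 11-day comment period, which began when the information statement is filed on 1995-07-14), so not before 1995-08-15; done 1995-08-17 — permitted.
Step 4 — counting 43 days from 1995-08-24 (end of the 7-day objection period, which began when the proxy materials are mailed on 1995-08-17) gives a deadline of 1995-10-06; 1995-10-05 is within that limit.
Step 5 — counting 29 days from 1995-10-05 (when the special meeting is convened) gives a deadline of 1995-11-03; 1995-11-01 is within that limit.
Step 6 — counting 31 days from 1995-11-01 (when the certificate of approval is filed) gives a deadline of 1995-12-02; done 1995-12-06 — 4 days late.
That is the first point of non-compliance.

Step 6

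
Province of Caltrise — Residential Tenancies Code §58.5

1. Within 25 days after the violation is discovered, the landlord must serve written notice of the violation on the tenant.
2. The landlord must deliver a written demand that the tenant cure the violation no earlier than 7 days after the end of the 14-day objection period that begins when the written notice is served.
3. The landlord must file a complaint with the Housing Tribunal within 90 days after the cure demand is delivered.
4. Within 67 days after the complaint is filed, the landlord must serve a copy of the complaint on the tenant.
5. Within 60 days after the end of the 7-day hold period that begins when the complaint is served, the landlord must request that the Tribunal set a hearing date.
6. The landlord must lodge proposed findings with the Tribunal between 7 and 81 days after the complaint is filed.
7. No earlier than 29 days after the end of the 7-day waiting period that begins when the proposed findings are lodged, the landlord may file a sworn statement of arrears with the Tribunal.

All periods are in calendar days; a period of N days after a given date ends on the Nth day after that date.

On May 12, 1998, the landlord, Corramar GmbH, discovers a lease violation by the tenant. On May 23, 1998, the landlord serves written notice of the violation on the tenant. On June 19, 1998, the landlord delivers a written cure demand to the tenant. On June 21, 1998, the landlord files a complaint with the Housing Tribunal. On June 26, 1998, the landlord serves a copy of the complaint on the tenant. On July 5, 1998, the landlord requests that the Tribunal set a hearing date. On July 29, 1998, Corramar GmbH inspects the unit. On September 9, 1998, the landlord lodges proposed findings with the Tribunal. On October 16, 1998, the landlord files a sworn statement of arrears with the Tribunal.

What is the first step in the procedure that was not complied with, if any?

None — every step was satisfied

Step 1: 25 days after May 12, 1998 (when the violation is discovered) is June 6, 1998; May 23, 1998 is within that limit.
Step 2: the earliest permitted date is 7 days after June 6, 1998 (end of the 14-day objection period, which began when the written notice is served on May 23, 1998), i.e. June 13, 1998; done June 19, 1998 — permitted.
Step 3: 90 days after June 19, 1998 (when the cure demand is delivered) is September 17, 1998; completed June 21, 1998, before the deadline.
Step 4: 67 days after June 21, 1998 (when the complaint is filed) is August 27, 1998; done June 26, 1998 — timely.
Step 5: 60 days after July 3, 1998 (end of the 7-day hold period, which began when the complaint is served on June 26, 1998) is September 1, 1998; completed July 5, 1998, before the deadline.
Step 6: the window is 7–81 days after June 21, 1998 (when the complaint is filed), so June 28, 1998 through September 10, 1998; September 9, 1998 falls inside that range.
Step 7: the earliest permitted date is 29 days after September 16, 1998 (end of the 7-day waiting period, which began when the proposed findings are lodged on September 9, 1998), i.e. October 15, 1998; October 16, 1998 is on or after that date.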